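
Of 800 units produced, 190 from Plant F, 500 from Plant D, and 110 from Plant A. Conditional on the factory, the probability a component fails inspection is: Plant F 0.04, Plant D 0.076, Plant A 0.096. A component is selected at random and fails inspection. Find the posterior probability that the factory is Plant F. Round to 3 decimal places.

Unnormalized posteriors (prior × likelihood):
  Plant F: 0.2375 × 0.04 = 0.0095
  Plant D: 0.625 × 0.076 = 0.0475
  Plant A: 0.1375 × 0.096 = 0.0132
Normalizing constant = 0.0702.
P(Plant F | evidence) = 0.0095 / 0.0702 ≈ 0.135.

0.135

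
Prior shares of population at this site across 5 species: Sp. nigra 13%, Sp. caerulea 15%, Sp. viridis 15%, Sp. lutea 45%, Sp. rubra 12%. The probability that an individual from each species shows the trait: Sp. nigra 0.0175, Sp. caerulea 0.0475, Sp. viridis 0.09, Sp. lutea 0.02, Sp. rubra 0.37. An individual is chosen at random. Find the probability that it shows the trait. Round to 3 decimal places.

Prior × likelihood for each hypothesis:
  Sp. nigra: 0.13 × 0.0175 = 0.002275
  Sp. caerulea: 0.15 × 0.0475 = 0.007125
  Sp. viridis: 0.15 × 0.09 = 0.0135
  Sp. lutea: 0.45 × 0.02 = 0.009
  Sp. rubra: 0.12 × 0.37 = 0.0444
P(trait) = 0.002275 + 0.007125 + 0.0135 + 0.009 + 0.0444 = 0.0763 → 0.076.

0.076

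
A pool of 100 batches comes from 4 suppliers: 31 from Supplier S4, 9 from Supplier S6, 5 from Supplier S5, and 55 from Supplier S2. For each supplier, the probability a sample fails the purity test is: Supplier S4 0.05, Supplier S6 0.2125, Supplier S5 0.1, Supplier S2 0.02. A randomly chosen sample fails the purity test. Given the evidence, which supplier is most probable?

Supplier S6

Prior × likelihood for each hypothesis:
  Supplier S4: 0.31 × 0.05 = 0.0155
  Supplier S6: 0.09 × 0.2125 = 0.019125
  Supplier S5: 0.05 × 0.1 = 0.005
  Supplier S2: 0.55 × 0.02 = 0.011
Sum = 0.050625.
Largest term belongs to Supplier S6, so Supplier S6 is most probable.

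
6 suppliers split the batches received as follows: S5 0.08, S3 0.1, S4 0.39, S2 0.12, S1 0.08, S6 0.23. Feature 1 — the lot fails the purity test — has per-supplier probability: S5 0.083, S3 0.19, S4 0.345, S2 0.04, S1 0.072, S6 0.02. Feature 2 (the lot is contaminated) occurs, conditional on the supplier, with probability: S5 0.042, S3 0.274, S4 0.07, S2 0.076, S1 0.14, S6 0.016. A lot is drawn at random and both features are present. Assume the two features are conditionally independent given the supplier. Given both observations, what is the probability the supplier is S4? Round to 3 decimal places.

0.583

Prior × likelihood for each hypothesis:
  S5: 0.08 × 0.083 × 0.042 = 0.00027888
  S3: 0.1 × 0.19 × 0.274 = 0.005206
  S4: 0.39 × 0.345 × 0.07 = 0.0094185
  S2: 0.12 × 0.04 × 0.076 = 0.0003648
  S1: 0.08 × 0.072 × 0.14 = 0.0008064
  S6: 0.23 × 0.02 × 0.016 = 0.0000736
Total = 0.01614818.
P(S4 | evidence) = 0.0094185 / 0.01614818 ≈ 0.583.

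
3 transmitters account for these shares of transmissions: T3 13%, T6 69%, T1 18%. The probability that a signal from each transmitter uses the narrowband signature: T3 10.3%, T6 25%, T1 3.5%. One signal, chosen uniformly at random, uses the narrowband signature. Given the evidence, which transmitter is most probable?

T6

Compute prior × likelihood for every hypothesis:
  T3: 0.13 × 0.103 = 0.01339
  T6: 0.69 × 0.25 = 0.1725
  T1: 0.18 × 0.035 = 0.0063
Sum = 0.19219.
Largest term belongs to T6, so T6 is most probable.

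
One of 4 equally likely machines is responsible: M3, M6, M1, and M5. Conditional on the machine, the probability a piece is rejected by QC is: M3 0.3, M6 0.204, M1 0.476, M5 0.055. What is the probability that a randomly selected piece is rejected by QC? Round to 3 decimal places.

Since the prior is uniform, the posterior is proportional to the likelihood:
  M3: 0.3
  M6: 0.204
  M1: 0.476
  M5: 0.055
P(rejected) = (1/4) × (0.3 + 0.204 + 0.476 + 0.055) = 1.035/4 ≈ 0.259.

0.259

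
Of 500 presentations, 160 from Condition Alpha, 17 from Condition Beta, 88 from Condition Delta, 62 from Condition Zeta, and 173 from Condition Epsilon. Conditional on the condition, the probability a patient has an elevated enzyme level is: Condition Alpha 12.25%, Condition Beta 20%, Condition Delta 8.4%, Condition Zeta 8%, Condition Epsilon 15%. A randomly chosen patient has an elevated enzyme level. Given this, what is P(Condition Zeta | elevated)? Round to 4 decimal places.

0.0809

By Bayes' rule, posterior ∝ prior × likelihood:
  Condition Alpha: 0.32 × 0.1225 = 0.0392
  Condition Beta: 0.034 × 0.2 = 0.0068
  Condition Delta: 0.176 × 0.084 = 0.014784
  Condition Zeta: 0.124 × 0.08 = 0.00992
  Condition Epsilon: 0.346 × 0.15 = 0.0519
Normalizing constant = 0.122604.
P(Condition Zeta | evidence) = 0.00992 / 0.122604 ≈ 0.0809.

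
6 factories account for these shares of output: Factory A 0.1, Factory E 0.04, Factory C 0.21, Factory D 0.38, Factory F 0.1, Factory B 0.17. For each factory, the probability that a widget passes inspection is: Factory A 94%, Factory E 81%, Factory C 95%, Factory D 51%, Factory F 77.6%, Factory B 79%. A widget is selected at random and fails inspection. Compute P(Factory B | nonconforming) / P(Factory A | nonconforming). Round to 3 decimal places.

Taking complements, P(nonconforming | each) = Factory A 0.06, Factory E 0.19, Factory C 0.05, Factory D 0.49, Factory F 0.224, Factory B 0.21.
Compute prior × likelihood for every hypothesis:
  Factory A: 0.1 × 0.06 = 0.006
  Factory E: 0.04 × 0.19 = 0.0076
  Factory C: 0.21 × 0.05 = 0.0105
  Factory D: 0.38 × 0.49 = 0.1862
  Factory F: 0.1 × 0.224 = 0.0224
  Factory B: 0.17 × 0.21 = 0.0357
Total = 0.2684.
The ratio is 0.0357 / 0.006 (the normalizer cancels) = 5.950.

5.950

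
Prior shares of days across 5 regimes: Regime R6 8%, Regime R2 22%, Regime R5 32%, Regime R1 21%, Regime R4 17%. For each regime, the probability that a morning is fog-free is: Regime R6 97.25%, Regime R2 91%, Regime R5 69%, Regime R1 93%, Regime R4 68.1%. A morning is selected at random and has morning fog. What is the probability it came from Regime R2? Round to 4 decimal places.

Taking complements, P(fog | each) = Regime R6 0.0275, Regime R2 0.09, Regime R5 0.31, Regime R1 0.07, Regime R4 0.319.
Unnormalized posteriors (prior × likelihood):
  Regime R6: 0.08 × 0.0275 = 0.0022
  Regime R2: 0.22 × 0.09 = 0.0198
  Regime R5: 0.32 × 0.31 = 0.0992
  Regime R1: 0.21 × 0.07 = 0.0147
  Regime R4: 0.17 × 0.319 = 0.05423
Total = 0.19013.
P(Regime R2 | evidence) = 0.0198 / 0.19013 ≈ 0.1041.

0.1041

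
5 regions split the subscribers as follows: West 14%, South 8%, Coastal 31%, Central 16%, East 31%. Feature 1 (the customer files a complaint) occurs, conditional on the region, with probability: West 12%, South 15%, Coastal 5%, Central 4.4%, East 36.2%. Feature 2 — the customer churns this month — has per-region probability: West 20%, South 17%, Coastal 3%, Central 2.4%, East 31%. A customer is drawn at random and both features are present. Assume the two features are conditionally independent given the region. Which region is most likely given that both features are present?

Prior × likelihood for each hypothesis:
  West: 0.14 × 0.12 × 0.2 = 0.00336
  South: 0.08 × 0.15 × 0.17 = 0.00204
  Coastal: 0.31 × 0.05 × 0.03 = 0.000465
  Central: 0.16 × 0.044 × 0.024 = 0.00016896
  East: 0.31 × 0.362 × 0.31 = 0.0347882
Total = 0.04082216.
Largest term belongs to East, so East is most probable.

East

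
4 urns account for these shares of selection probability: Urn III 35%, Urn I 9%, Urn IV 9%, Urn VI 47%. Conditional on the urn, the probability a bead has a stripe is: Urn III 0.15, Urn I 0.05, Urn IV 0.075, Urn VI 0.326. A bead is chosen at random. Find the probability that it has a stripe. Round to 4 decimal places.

0.2170

Prior × likelihood for each hypothesis:
  Urn III: 0.35 × 0.15 = 0.0525
  Urn I: 0.09 × 0.05 = 0.0045
  Urn IV: 0.09 × 0.075 = 0.00675
  Urn VI: 0.47 × 0.326 = 0.15322
P(striped) = 0.0525 + 0.0045 + 0.00675 + 0.15322 = 0.21697 → 0.2170.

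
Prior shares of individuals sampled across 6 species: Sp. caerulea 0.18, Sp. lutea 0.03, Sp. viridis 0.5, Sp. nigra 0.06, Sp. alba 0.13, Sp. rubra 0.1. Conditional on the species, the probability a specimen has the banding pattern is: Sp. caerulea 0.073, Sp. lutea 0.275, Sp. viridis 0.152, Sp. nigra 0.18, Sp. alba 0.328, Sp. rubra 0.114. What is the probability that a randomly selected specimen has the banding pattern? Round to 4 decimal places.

0.1622

Prior × likelihood for each hypothesis:
  Sp. caerulea: 0.18 × 0.073 = 0.01314
  Sp. lutea: 0.03 × 0.275 = 0.00825
  Sp. viridis: 0.5 × 0.152 = 0.076
  Sp. nigra: 0.06 × 0.18 = 0.0108
  Sp. alba: 0.13 × 0.328 = 0.04264
  Sp. rubra: 0.1 × 0.114 = 0.0114
P(banded) = 0.01314 + 0.00825 + 0.076 + 0.0108 + 0.04264 + 0.0114 = 0.16223 → 0.1622.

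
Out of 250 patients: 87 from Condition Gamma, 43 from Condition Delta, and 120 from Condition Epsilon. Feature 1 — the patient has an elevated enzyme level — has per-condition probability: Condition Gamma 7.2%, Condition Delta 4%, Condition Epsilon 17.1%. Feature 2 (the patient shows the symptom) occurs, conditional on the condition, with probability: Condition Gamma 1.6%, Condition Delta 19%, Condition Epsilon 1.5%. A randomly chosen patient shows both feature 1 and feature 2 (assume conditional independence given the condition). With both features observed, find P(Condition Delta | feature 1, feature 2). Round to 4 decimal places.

Prior × likelihood for each hypothesis:
  Condition Gamma: 0.348 × 0.072 × 0.016 = 0.000400896
  Condition Delta: 0.172 × 0.04 × 0.19 = 0.0013072
  Condition Epsilon: 0.48 × 0.171 × 0.015 = 0.0012312
Sum = 0.002939296.
P(Condition Delta | evidence) = 0.0013072 / 0.002939296 ≈ 0.4447.

0.4447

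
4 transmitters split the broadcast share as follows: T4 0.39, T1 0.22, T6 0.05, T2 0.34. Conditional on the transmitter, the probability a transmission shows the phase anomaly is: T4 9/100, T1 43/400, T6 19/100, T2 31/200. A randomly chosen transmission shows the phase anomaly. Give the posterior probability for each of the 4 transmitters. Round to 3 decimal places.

T4 0.290, T1 0.196, T6 0.079, T2 0.436

Unnormalized posteriors (prior × likelihood):
  T4: 0.39 × 0.09 = 0.0351
  T1: 0.22 × 0.1075 = 0.02365
  T6: 0.05 × 0.19 = 0.0095
  T2: 0.34 × 0.155 = 0.0527
Normalizing constant = 0.12095.
P(T4 | anomaly) = 0.0351/0.12095 ≈ 0.290
P(T1 | anomaly) = 0.02365/0.12095 ≈ 0.196
P(T6 | anomaly) = 0.0095/0.12095 ≈ 0.079
P(T2 | anomaly) = 0.0527/0.12095 ≈ 0.436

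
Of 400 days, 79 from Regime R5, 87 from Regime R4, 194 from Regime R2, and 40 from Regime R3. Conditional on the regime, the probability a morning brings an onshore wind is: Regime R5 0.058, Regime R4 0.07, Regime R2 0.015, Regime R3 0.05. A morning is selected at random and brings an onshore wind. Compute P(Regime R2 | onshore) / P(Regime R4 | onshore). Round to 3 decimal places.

Unnormalized posteriors (prior × likelihood):
  Regime R5: 0.1975 × 0.058 = 0.011455
  Regime R4: 0.2175 × 0.07 = 0.015225
  Regime R2: 0.485 × 0.015 = 0.007275
  Regime R3: 0.1 × 0.05 = 0.005
Total = 0.038955.
The ratio is 0.007275 / 0.015225 (the normalizer cancels) = 0.478.

0.478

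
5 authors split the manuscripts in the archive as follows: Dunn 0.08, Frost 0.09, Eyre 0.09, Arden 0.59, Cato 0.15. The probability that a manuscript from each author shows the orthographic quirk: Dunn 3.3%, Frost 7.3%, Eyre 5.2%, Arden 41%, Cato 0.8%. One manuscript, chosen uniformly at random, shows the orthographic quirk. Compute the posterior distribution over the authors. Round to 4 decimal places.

Dunn 0.0103, Frost 0.0256, Eyre 0.0182, Arden 0.9413, Cato 0.0047

Compute prior × likelihood for every hypothesis:
  Dunn: 0.08 × 0.033 = 0.00264
  Frost: 0.09 × 0.073 = 0.00657
  Eyre: 0.09 × 0.052 = 0.00468
  Arden: 0.59 × 0.41 = 0.2419
  Cato: 0.15 × 0.008 = 0.0012
Total = 0.25699.
P(Dunn | quirk) = 0.00264/0.25699 ≈ 0.0103
P(Frost | quirk) = 0.00657/0.25699 ≈ 0.0256
P(Eyre | quirk) = 0.00468/0.25699 ≈ 0.0182
P(Arden | quirk) = 0.2419/0.25699 ≈ 0.9413
P(Cato | quirk) = 0.0012/0.25699 ≈ 0.0047
(Check: 0.0103+0.0256+0.0182+0.9413+0.0047 = 1.0001.)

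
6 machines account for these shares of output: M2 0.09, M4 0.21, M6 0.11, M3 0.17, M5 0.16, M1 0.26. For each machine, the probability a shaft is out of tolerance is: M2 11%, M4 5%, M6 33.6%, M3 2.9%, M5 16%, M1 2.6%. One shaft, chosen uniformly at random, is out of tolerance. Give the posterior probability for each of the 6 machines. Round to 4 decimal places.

Prior × likelihood for each hypothesis:
  M2: 0.09 × 0.11 = 0.0099
  M4: 0.21 × 0.05 = 0.0105
  M6: 0.11 × 0.336 = 0.03696
  M3: 0.17 × 0.029 = 0.00493
  M5: 0.16 × 0.16 = 0.0256
  M1: 0.26 × 0.026 = 0.00676
Total = 0.09465.
P(M2 | oversize) = 0.0099/0.09465 ≈ 0.1046
P(M4 | oversize) = 0.0105/0.09465 ≈ 0.1109
P(M6 | oversize) = 0.03696/0.09465 ≈ 0.3905
P(M3 | oversize) = 0.00493/0.09465 ≈ 0.0521
P(M5 | oversize) = 0.0256/0.09465 ≈ 0.2705
P(M1 | oversize) = 0.00676/0.09465 ≈ 0.0714

M2 0.1046, M4 0.1109, M6 0.3905, M3 0.0521, M5 0.2705, M1 0.0714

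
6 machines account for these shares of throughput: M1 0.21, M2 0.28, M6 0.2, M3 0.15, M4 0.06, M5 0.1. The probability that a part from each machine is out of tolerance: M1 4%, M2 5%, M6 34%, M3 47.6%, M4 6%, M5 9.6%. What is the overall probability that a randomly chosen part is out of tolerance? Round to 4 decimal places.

0.1750

Unnormalized posteriors (prior × likelihood):
  M1: 0.21 × 0.04 = 0.0084
  M2: 0.28 × 0.05 = 0.014
  M6: 0.2 × 0.34 = 0.068
  M3: 0.15 × 0.476 = 0.0714
  M4: 0.06 × 0.06 = 0.0036
  M5: 0.1 × 0.096 = 0.0096
P(oversize) = 0.0084 + 0.014 + 0.068 + 0.0714 + 0.0036 + 0.0096 = 0.175 → 0.1750.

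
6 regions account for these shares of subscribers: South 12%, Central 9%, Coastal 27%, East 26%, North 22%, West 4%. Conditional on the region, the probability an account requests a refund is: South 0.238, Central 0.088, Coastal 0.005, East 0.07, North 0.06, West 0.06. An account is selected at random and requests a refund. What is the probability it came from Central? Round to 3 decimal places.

0.111

By Bayes' rule, posterior ∝ prior × likelihood:
  South: 0.12 × 0.238 = 0.02856
  Central: 0.09 × 0.088 = 0.00792
  Coastal: 0.27 × 0.005 = 0.00135
  East: 0.26 × 0.07 = 0.0182
  North: 0.22 × 0.06 = 0.0132
  West: 0.04 × 0.06 = 0.0024
Sum = 0.07163.
P(Central | evidence) = 0.00792 / 0.07163 ≈ 0.111.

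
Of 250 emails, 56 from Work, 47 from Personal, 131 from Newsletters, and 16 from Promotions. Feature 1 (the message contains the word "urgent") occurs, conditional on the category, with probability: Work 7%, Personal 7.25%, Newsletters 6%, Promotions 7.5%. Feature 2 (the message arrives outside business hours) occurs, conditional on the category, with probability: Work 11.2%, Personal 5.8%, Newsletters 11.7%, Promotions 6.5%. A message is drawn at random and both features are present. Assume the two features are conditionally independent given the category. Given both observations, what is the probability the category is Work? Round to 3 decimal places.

0.269

Prior × likelihood for each hypothesis:
  Work: 0.224 × 0.07 × 0.112 = 0.00175616
  Personal: 0.188 × 0.0725 × 0.058 = 0.00079054
  Newsletters: 0.524 × 0.06 × 0.117 = 0.00367848
  Promotions: 0.064 × 0.075 × 0.065 = 0.000312
Normalizing constant = 0.00653718.
P(Work | evidence) = 0.00175616 / 0.00653718 ≈ 0.269.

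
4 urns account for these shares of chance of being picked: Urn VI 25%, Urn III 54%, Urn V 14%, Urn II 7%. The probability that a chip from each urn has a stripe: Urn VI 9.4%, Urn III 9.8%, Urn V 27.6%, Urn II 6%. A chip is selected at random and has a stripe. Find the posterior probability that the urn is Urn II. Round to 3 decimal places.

Prior × likelihood for each hypothesis:
  Urn VI: 0.25 × 0.094 = 0.0235
  Urn III: 0.54 × 0.098 = 0.05292
  Urn V: 0.14 × 0.276 = 0.03864
  Urn II: 0.07 × 0.06 = 0.0042
Sum = 0.11926.
P(Urn II | evidence) = 0.0042 / 0.11926 ≈ 0.035.

0.035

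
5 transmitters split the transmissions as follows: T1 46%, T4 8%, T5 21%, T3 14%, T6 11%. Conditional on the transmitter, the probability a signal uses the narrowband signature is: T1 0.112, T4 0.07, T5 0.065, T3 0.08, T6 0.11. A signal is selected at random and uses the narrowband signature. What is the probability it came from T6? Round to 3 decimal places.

0.129

Compute prior × likelihood for every hypothesis:
  T1: 0.46 × 0.112 = 0.05152
  T4: 0.08 × 0.07 = 0.0056
  T5: 0.21 × 0.065 = 0.01365
  T3: 0.14 × 0.08 = 0.0112
  T6: 0.11 × 0.11 = 0.0121
Sum = 0.09407.
P(T6 | evidence) = 0.0121 / 0.09407 ≈ 0.129.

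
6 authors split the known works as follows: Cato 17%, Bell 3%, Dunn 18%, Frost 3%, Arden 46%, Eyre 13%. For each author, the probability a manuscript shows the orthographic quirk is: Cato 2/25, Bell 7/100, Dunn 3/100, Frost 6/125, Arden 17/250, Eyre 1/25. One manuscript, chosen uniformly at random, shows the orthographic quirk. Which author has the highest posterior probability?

Arden

Prior × likelihood for each hypothesis:
  Cato: 0.17 × 0.08 = 0.0136
  Bell: 0.03 × 0.07 = 0.0021
  Dunn: 0.18 × 0.03 = 0.0054
  Frost: 0.03 × 0.048 = 0.00144
  Arden: 0.46 × 0.068 = 0.03128
  Eyre: 0.13 × 0.04 = 0.0052
Normalizing constant = 0.05902.
Largest term belongs to Arden, so Arden is most probable.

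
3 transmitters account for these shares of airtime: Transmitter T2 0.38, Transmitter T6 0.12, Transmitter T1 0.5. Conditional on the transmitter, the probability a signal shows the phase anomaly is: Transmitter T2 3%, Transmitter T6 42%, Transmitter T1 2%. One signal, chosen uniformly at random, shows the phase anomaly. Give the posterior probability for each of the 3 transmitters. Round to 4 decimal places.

Compute prior × likelihood for every hypothesis:
  Transmitter T2: 0.38 × 0.03 = 0.0114
  Transmitter T6: 0.12 × 0.42 = 0.0504
  Transmitter T1: 0.5 × 0.02 = 0.01
Normalizing constant = 0.0718.
P(Transmitter T2 | anomaly) = 0.0114/0.0718 ≈ 0.1588
P(Transmitter T6 | anomaly) = 0.0504/0.0718 ≈ 0.7019
P(Transmitter T1 | anomaly) = 0.01/0.0718 ≈ 0.1393

Transmitter T2 0.1588, Transmitter T6 0.7019, Transmitter T1 0.1393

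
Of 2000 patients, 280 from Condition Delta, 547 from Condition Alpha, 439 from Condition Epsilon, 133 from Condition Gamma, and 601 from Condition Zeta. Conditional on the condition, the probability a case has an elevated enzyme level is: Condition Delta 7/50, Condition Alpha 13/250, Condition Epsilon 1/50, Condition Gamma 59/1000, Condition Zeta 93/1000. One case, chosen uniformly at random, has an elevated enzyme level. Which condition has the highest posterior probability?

Prior × likelihood for each hypothesis:
  Condition Delta: 0.14 × 0.14 = 0.0196
  Condition Alpha: 0.2735 × 0.052 = 0.014222
  Condition Epsilon: 0.2195 × 0.02 = 0.00439
  Condition Gamma: 0.0665 × 0.059 = 0.0039235
  Condition Zeta: 0.3005 × 0.093 = 0.0279465
Sum = 0.070082.
Largest term belongs to Condition Zeta, so Condition Zeta is most probable.

Condition Zeta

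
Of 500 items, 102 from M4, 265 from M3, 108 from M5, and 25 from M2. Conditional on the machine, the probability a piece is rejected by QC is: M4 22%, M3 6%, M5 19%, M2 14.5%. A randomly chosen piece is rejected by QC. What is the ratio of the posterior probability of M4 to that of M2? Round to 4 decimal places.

6.1903

By Bayes' rule, posterior ∝ prior × likelihood:
  M4: 0.204 × 0.22 = 0.04488
  M3: 0.53 × 0.06 = 0.0318
  M5: 0.216 × 0.19 = 0.04104
  M2: 0.05 × 0.145 = 0.00725
Sum = 0.12497.
The ratio is 0.04488 / 0.00725 (the normalizer cancels) = 6.1903.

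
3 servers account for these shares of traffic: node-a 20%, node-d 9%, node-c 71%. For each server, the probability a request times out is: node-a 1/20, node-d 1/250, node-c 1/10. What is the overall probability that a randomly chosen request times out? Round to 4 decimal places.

0.0814

Compute prior × likelihood for every hypothesis:
  node-a: 0.2 × 0.05 = 0.01
  node-d: 0.09 × 0.004 = 0.00036
  node-c: 0.71 × 0.1 = 0.071
P(timeout) = 0.01 + 0.00036 + 0.071 = 0.08136 → 0.0814.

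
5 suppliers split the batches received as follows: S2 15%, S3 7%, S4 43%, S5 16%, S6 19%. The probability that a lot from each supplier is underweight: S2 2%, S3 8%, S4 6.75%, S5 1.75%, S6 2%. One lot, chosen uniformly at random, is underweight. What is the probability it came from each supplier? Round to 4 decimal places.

S2 0.0678, S3 0.1266, S4 0.6563, S5 0.0633, S6 0.0859

Prior × likelihood for each hypothesis:
  S2: 0.15 × 0.02 = 0.003
  S3: 0.07 × 0.08 = 0.0056
  S4: 0.43 × 0.0675 = 0.029025
  S5: 0.16 × 0.0175 = 0.0028
  S6: 0.19 × 0.02 = 0.0038
Sum = 0.044225.
P(S2 | underweight) = 0.003/0.044225 ≈ 0.0678
P(S3 | underweight) = 0.0056/0.044225 ≈ 0.1266
P(S4 | underweight) = 0.029025/0.044225 ≈ 0.6563
P(S5 | underweight) = 0.0028/0.044225 ≈ 0.0633
P(S6 | underweight) = 0.0038/0.044225 ≈ 0.0859
(Check: 0.0678+0.1266+0.6563+0.0633+0.0859 = 0.9999.)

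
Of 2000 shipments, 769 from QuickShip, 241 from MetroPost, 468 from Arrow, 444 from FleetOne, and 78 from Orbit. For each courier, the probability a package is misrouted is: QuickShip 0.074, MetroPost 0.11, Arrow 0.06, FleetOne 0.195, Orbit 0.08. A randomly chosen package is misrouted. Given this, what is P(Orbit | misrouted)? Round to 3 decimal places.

Unnormalized posteriors (prior × likelihood):
  QuickShip: 0.3845 × 0.074 = 0.028453
  MetroPost: 0.1205 × 0.11 = 0.013255
  Arrow: 0.234 × 0.06 = 0.01404
  FleetOne: 0.222 × 0.195 = 0.04329
  Orbit: 0.039 × 0.08 = 0.00312
Total = 0.102158.
P(Orbit | evidence) = 0.00312 / 0.102158 ≈ 0.031.

0.031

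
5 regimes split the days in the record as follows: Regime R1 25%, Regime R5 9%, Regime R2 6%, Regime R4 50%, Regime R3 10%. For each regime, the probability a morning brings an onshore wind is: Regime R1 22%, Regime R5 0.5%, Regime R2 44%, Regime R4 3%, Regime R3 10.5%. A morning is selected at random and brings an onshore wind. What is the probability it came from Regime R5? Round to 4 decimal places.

Prior × likelihood for each hypothesis:
  Regime R1: 0.25 × 0.22 = 0.055
  Regime R5: 0.09 × 0.005 = 0.00045
  Regime R2: 0.06 × 0.44 = 0.0264
  Regime R4: 0.5 × 0.03 = 0.015
  Regime R3: 0.1 × 0.105 = 0.0105
Total = 0.10735.
P(Regime R5 | evidence) = 0.00045 / 0.10735 ≈ 0.0042.

0.0042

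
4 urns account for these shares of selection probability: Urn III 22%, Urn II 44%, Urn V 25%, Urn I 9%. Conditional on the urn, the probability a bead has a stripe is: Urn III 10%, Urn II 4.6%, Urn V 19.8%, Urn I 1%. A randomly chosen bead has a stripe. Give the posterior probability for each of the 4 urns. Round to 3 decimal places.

Prior × likelihood for each hypothesis:
  Urn III: 0.22 × 0.1 = 0.022
  Urn II: 0.44 × 0.046 = 0.02024
  Urn V: 0.25 × 0.198 = 0.0495
  Urn I: 0.09 × 0.01 = 0.0009
Total = 0.09264.
P(Urn III | striped) = 0.022/0.09264 ≈ 0.237
P(Urn II | striped) = 0.02024/0.09264 ≈ 0.218
P(Urn V | striped) = 0.0495/0.09264 ≈ 0.534
P(Urn I | striped) = 0.0009/0.09264 ≈ 0.010

Urn III 0.237, Urn II 0.218, Urn V 0.534, Urn I 0.010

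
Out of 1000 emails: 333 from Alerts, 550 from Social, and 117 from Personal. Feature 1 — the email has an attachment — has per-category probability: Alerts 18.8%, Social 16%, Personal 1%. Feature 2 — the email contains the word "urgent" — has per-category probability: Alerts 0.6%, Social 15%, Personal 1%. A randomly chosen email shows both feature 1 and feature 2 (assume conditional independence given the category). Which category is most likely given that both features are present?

Social

By Bayes' rule, posterior ∝ prior × likelihood:
  Alerts: 0.333 × 0.188 × 0.006 = 0.000375624
  Social: 0.55 × 0.16 × 0.15 = 0.0132
  Personal: 0.117 × 0.01 × 0.01 = 0.0000117
Sum = 0.013587324.
Largest term belongs to Social, so Social is most probable.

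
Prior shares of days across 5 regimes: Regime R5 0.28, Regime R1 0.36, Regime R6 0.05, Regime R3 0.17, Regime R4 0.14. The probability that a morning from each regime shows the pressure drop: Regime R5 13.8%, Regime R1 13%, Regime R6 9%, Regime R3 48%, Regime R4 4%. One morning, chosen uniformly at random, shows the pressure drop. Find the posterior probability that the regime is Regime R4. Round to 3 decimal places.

Compute prior × likelihood for every hypothesis:
  Regime R5: 0.28 × 0.138 = 0.03864
  Regime R1: 0.36 × 0.13 = 0.0468
  Regime R6: 0.05 × 0.09 = 0.0045
  Regime R3: 0.17 × 0.48 = 0.0816
  Regime R4: 0.14 × 0.04 = 0.0056
Total = 0.17714.
P(Regime R4 | evidence) = 0.0056 / 0.17714 ≈ 0.032.

0.032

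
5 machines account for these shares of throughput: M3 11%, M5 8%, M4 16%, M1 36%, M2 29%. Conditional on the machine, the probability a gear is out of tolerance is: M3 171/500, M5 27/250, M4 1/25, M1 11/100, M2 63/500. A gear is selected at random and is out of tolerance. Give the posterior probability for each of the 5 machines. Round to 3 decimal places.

Compute prior × likelihood for every hypothesis:
  M3: 0.11 × 0.342 = 0.03762
  M5: 0.08 × 0.108 = 0.00864
  M4: 0.16 × 0.04 = 0.0064
  M1: 0.36 × 0.11 = 0.0396
  M2: 0.29 × 0.126 = 0.03654
Total = 0.1288.
P(M3 | oversize) = 0.03762/0.1288 ≈ 0.292
P(M5 | oversize) = 0.00864/0.1288 ≈ 0.067
P(M4 | oversize) = 0.0064/0.1288 ≈ 0.050
P(M1 | oversize) = 0.0396/0.1288 ≈ 0.307
P(M2 | oversize) = 0.03654/0.1288 ≈ 0.284

M3 0.292, M5 0.067, M4 0.050, M1 0.307, M2 0.284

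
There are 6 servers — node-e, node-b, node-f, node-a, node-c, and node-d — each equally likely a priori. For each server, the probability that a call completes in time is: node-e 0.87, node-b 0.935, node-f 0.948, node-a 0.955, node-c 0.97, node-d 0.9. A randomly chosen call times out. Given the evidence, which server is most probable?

node-e

Taking complements, P(timeout | each) = node-e 0.13, node-b 0.065, node-f 0.052, node-a 0.045, node-c 0.03, node-d 0.1.
Since the prior is uniform, the posterior is proportional to the likelihood:
  node-e: 0.13
  node-b: 0.065
  node-f: 0.052
  node-a: 0.045
  node-c: 0.03
  node-d: 0.1
Sum = 0.422.
Largest term belongs to node-e, so node-e is most probable.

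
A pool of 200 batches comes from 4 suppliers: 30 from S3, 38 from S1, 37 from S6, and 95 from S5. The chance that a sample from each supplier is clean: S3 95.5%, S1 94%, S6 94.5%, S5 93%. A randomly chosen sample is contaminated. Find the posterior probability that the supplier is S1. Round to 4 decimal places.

Taking complements, P(contaminated | each) = S3 0.045, S1 0.06, S6 0.055, S5 0.07.
By Bayes' rule, posterior ∝ prior × likelihood:
  S3: 0.15 × 0.045 = 0.00675
  S1: 0.19 × 0.06 = 0.0114
  S6: 0.185 × 0.055 = 0.010175
  S5: 0.475 × 0.07 = 0.03325
Sum = 0.061575.
P(S1 | evidence) = 0.0114 / 0.061575 ≈ 0.1851.

0.1851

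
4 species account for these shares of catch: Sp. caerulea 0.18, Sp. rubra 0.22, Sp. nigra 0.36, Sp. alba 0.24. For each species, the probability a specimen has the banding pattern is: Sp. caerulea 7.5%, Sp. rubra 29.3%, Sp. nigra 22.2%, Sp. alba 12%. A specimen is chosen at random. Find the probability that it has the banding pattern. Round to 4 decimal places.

Unnormalized posteriors (prior × likelihood):
  Sp. caerulea: 0.18 × 0.075 = 0.0135
  Sp. rubra: 0.22 × 0.293 = 0.06446
  Sp. nigra: 0.36 × 0.222 = 0.07992
  Sp. alba: 0.24 × 0.12 = 0.0288
P(banded) = 0.0135 + 0.06446 + 0.07992 + 0.0288 = 0.18668 → 0.1867.

0.1867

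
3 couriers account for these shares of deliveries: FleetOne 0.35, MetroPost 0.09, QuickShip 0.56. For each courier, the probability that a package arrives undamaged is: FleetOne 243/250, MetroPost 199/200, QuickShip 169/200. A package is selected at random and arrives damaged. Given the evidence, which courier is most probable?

QuickShip

Taking complements, P(damaged | each) = FleetOne 0.028, MetroPost 0.005, QuickShip 0.155.
By Bayes' rule, posterior ∝ prior × likelihood:
  FleetOne: 0.35 × 0.028 = 0.0098
  MetroPost: 0.09 × 0.005 = 0.00045
  QuickShip: 0.56 × 0.155 = 0.0868
Normalizing constant = 0.09705.
Largest term belongs to QuickShip, so QuickShip is most probable.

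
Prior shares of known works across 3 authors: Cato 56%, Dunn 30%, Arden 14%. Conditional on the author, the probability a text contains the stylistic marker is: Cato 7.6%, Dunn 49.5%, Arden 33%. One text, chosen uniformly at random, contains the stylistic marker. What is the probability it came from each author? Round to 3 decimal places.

Cato 0.179, Dunn 0.626, Arden 0.195

By Bayes' rule, posterior ∝ prior × likelihood:
  Cato: 0.56 × 0.076 = 0.04256
  Dunn: 0.3 × 0.495 = 0.1485
  Arden: 0.14 × 0.33 = 0.0462
Sum = 0.23726.
P(Cato | marker) = 0.04256/0.23726 ≈ 0.179
P(Dunn | marker) = 0.1485/0.23726 ≈ 0.626
P(Arden | marker) = 0.0462/0.23726 ≈ 0.195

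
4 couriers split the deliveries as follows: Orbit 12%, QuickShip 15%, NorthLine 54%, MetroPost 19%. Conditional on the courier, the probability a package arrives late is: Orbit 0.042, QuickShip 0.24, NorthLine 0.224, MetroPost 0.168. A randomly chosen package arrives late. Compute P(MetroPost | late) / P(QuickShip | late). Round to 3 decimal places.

Unnormalized posteriors (prior × likelihood):
  Orbit: 0.12 × 0.042 = 0.00504
  QuickShip: 0.15 × 0.24 = 0.036
  NorthLine: 0.54 × 0.224 = 0.12096
  MetroPost: 0.19 × 0.168 = 0.03192
Sum = 0.19392.
The ratio is 0.03192 / 0.036 (the normalizer cancels) = 0.887.

0.887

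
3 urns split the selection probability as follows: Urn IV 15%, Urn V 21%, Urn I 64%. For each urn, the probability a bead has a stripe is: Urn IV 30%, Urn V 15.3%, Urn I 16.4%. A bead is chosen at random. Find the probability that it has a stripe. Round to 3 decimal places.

0.182

Compute prior × likelihood for every hypothesis:
  Urn IV: 0.15 × 0.3 = 0.045
  Urn V: 0.21 × 0.153 = 0.03213
  Urn I: 0.64 × 0.164 = 0.10496
P(striped) = 0.045 + 0.03213 + 0.10496 = 0.18209 → 0.182.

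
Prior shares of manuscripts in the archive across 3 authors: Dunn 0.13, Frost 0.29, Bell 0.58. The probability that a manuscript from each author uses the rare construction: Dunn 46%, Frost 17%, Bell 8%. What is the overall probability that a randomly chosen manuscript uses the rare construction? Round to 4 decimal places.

0.1555

By Bayes' rule, posterior ∝ prior × likelihood:
  Dunn: 0.13 × 0.46 = 0.0598
  Frost: 0.29 × 0.17 = 0.0493
  Bell: 0.58 × 0.08 = 0.0464
P(rare-form) = 0.0598 + 0.0493 + 0.0464 = 0.1555 → 0.1555.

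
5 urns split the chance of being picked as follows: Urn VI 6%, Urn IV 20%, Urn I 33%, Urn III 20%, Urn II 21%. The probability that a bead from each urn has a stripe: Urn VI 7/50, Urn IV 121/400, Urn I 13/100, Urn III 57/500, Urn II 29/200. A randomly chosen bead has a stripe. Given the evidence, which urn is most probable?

Prior × likelihood for each hypothesis:
  Urn VI: 0.06 × 0.14 = 0.0084
  Urn IV: 0.2 × 0.3025 = 0.0605
  Urn I: 0.33 × 0.13 = 0.0429
  Urn III: 0.2 × 0.114 = 0.0228
  Urn II: 0.21 × 0.145 = 0.03045
Normalizing constant = 0.16505.
Largest term belongs to Urn IV, so Urn IV is most probable.

Urn IV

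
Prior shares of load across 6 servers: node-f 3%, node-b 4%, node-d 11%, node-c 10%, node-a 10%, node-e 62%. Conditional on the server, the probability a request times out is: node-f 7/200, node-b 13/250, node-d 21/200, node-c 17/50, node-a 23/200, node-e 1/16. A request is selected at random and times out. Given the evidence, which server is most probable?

By Bayes' rule, posterior ∝ prior × likelihood:
  node-f: 0.03 × 0.035 = 0.00105
  node-b: 0.04 × 0.052 = 0.00208
  node-d: 0.11 × 0.105 = 0.01155
  node-c: 0.1 × 0.34 = 0.034
  node-a: 0.1 × 0.115 = 0.0115
  node-e: 0.62 × 0.0625 = 0.03875
Normalizing constant = 0.09893.
Largest term belongs to node-e, so node-e is most probable.

node-e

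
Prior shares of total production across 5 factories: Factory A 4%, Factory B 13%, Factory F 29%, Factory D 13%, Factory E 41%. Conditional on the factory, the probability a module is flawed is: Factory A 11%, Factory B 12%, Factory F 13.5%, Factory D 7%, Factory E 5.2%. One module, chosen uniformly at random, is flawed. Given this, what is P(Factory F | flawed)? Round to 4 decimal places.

Compute prior × likelihood for every hypothesis:
  Factory A: 0.04 × 0.11 = 0.0044
  Factory B: 0.13 × 0.12 = 0.0156
  Factory F: 0.29 × 0.135 = 0.03915
  Factory D: 0.13 × 0.07 = 0.0091
  Factory E: 0.41 × 0.052 = 0.02132
Total = 0.08957.
P(Factory F | evidence) = 0.03915 / 0.08957 ≈ 0.4371.

0.4371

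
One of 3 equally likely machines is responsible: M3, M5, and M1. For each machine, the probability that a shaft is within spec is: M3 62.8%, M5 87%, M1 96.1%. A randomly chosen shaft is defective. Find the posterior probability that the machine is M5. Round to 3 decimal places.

0.240

Taking complements, P(defective | each) = M3 0.372, M5 0.13, M1 0.039.
Since the prior is uniform, the posterior is proportional to the likelihood:
  M3: 0.372
  M5: 0.13
  M1: 0.039
Normalizing constant = 0.541.
P(M5 | evidence) = 0.13 / 0.541 ≈ 0.240.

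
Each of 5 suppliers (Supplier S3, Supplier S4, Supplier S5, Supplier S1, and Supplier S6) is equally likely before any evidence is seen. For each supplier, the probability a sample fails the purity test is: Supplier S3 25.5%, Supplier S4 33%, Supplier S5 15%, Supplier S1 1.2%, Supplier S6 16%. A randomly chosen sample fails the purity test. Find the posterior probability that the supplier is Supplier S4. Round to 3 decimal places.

0.364

With a uniform prior (1/5 each), posterior ∝ likelihood:
  Supplier S3: 0.255
  Supplier S4: 0.33
  Supplier S5: 0.15
  Supplier S1: 0.012
  Supplier S6: 0.16
Sum = 0.907.
P(Supplier S4 | evidence) = 0.33 / 0.907 ≈ 0.364.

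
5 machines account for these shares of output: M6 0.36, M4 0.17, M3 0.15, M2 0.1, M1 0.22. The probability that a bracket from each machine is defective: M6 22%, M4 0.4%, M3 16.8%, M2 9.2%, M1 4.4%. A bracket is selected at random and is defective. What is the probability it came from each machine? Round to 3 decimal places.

M6 0.639, M4 0.005, M3 0.203, M2 0.074, M1 0.078

Compute prior × likelihood for every hypothesis:
  M6: 0.36 × 0.22 = 0.0792
  M4: 0.17 × 0.004 = 0.00068
  M3: 0.15 × 0.168 = 0.0252
  M2: 0.1 × 0.092 = 0.0092
  M1: 0.22 × 0.044 = 0.00968
Total = 0.12396.
P(M6 | defective) = 0.0792/0.12396 ≈ 0.639
P(M4 | defective) = 0.00068/0.12396 ≈ 0.005
P(M3 | defective) = 0.0252/0.12396 ≈ 0.203
P(M2 | defective) = 0.0092/0.12396 ≈ 0.074
P(M1 | defective) = 0.00968/0.12396 ≈ 0.078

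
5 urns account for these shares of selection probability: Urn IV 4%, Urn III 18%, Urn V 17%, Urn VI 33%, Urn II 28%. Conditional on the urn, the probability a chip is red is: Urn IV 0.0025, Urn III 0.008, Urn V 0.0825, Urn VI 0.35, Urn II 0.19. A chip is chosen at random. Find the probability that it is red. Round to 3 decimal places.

Unnormalized posteriors (prior × likelihood):
  Urn IV: 0.04 × 0.0025 = 0.0001
  Urn III: 0.18 × 0.008 = 0.00144
  Urn V: 0.17 × 0.0825 = 0.014025
  Urn VI: 0.33 × 0.35 = 0.1155
  Urn II: 0.28 × 0.19 = 0.0532
P(red) = 0.0001 + 0.00144 + 0.014025 + 0.1155 + 0.0532 = 0.184265 → 0.184.

0.184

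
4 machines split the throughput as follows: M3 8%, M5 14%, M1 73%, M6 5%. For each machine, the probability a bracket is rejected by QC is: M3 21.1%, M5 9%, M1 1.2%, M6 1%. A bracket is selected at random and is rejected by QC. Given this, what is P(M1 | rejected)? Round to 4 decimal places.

0.2261

Unnormalized posteriors (prior × likelihood):
  M3: 0.08 × 0.211 = 0.01688
  M5: 0.14 × 0.09 = 0.0126
  M1: 0.73 × 0.012 = 0.00876
  M6: 0.05 × 0.01 = 0.0005
Sum = 0.03874.
P(M1 | evidence) = 0.00876 / 0.03874 ≈ 0.2261.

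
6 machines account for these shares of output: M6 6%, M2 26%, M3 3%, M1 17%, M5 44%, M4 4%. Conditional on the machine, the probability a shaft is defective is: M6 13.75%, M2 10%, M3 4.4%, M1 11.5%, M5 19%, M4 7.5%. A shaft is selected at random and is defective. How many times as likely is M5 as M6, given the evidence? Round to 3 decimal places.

Prior × likelihood for each hypothesis:
  M6: 0.06 × 0.1375 = 0.00825
  M2: 0.26 × 0.1 = 0.026
  M3: 0.03 × 0.044 = 0.00132
  M1: 0.17 × 0.115 = 0.01955
  M5: 0.44 × 0.19 = 0.0836
  M4: 0.04 × 0.075 = 0.003
Normalizing constant = 0.14172.
The ratio is 0.0836 / 0.00825 (the normalizer cancels) = 10.133.

10.133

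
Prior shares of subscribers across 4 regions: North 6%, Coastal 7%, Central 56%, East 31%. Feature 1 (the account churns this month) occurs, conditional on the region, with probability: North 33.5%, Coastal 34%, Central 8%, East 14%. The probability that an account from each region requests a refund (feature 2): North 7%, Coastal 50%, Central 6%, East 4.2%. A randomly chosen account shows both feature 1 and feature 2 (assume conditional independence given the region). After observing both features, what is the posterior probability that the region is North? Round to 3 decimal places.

Unnormalized posteriors (prior × likelihood):
  North: 0.06 × 0.335 × 0.07 = 0.001407
  Coastal: 0.07 × 0.34 × 0.5 = 0.0119
  Central: 0.56 × 0.08 × 0.06 = 0.002688
  East: 0.31 × 0.14 × 0.042 = 0.0018228
Sum = 0.0178178.
P(North | evidence) = 0.001407 / 0.0178178 ≈ 0.079.

0.079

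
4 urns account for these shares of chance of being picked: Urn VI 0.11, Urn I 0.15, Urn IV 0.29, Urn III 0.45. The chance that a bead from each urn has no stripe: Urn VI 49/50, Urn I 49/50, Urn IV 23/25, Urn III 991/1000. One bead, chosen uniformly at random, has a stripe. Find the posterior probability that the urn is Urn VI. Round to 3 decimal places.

0.068

Taking complements, P(striped | each) = Urn VI 0.02, Urn I 0.02, Urn IV 0.08, Urn III 0.009.
Compute prior × likelihood for every hypothesis:
  Urn VI: 0.11 × 0.02 = 0.0022
  Urn I: 0.15 × 0.02 = 0.003
  Urn IV: 0.29 × 0.08 = 0.0232
  Urn III: 0.45 × 0.009 = 0.00405
Normalizing constant = 0.03245.
P(Urn VI | evidence) = 0.0022 / 0.03245 ≈ 0.068.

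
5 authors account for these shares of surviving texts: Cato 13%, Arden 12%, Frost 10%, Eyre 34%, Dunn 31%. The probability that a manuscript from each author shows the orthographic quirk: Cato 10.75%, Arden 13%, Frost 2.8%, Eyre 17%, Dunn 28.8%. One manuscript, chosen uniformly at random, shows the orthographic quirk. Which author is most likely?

Prior × likelihood for each hypothesis:
  Cato: 0.13 × 0.1075 = 0.013975
  Arden: 0.12 × 0.13 = 0.0156
  Frost: 0.1 × 0.028 = 0.0028
  Eyre: 0.34 × 0.17 = 0.0578
  Dunn: 0.31 × 0.288 = 0.08928
Normalizing constant = 0.179455.
Largest term belongs to Dunn, so Dunn is most probable.

Dunn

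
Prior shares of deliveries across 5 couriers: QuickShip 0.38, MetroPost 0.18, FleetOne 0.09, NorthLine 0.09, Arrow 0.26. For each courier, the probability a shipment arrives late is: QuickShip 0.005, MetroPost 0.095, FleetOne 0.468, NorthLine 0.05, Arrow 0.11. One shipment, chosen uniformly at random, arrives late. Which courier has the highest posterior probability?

FleetOne

Unnormalized posteriors (prior × likelihood):
  QuickShip: 0.38 × 0.005 = 0.0019
  MetroPost: 0.18 × 0.095 = 0.0171
  FleetOne: 0.09 × 0.468 = 0.04212
  NorthLine: 0.09 × 0.05 = 0.0045
  Arrow: 0.26 × 0.11 = 0.0286
Sum = 0.09422.
Largest term belongs to FleetOne, so FleetOne is most probable.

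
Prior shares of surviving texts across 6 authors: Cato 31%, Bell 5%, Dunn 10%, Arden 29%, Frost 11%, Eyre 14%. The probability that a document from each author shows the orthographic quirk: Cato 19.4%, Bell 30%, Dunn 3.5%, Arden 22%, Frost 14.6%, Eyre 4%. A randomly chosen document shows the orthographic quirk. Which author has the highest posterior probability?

Unnormalized posteriors (prior × likelihood):
  Cato: 0.31 × 0.194 = 0.06014
  Bell: 0.05 × 0.3 = 0.015
  Dunn: 0.1 × 0.035 = 0.0035
  Arden: 0.29 × 0.22 = 0.0638
  Frost: 0.11 × 0.146 = 0.01606
  Eyre: 0.14 × 0.04 = 0.0056
Sum = 0.1641.
Largest term belongs to Arden, so Arden is most probable.

Arden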